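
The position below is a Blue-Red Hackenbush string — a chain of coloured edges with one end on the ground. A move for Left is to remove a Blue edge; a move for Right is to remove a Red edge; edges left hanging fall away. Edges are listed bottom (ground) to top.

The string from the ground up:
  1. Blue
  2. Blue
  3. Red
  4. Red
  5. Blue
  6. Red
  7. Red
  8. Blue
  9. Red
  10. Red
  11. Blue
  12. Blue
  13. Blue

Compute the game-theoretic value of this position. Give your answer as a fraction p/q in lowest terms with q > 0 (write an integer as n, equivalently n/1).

Build val(s[:k]) for k = 1..13, string s = Blue Blue Red Red Blue Red Red Blue Red Red Blue Blue Blue.
step 1: add Blue to get B; options L={ 0 } R={ — } so 1
step 2: add Blue to get BB; options L={ 0; 1 } R={ — } so 2
step 3: add Red to get BBR; options L={ 0; 1 } R={ 2 } so 3/2
step 4: add Red to get BBRR; options L={ 0; 1 } R={ 3/2; 2 } so 5/4
step 5: add Blue to get BBRRB; options L={ 0; 1; 5/4 } R={ 3/2; 2 } so 11/8
step 6: add Red to get BBRRBR; options L={ 0; 1; 5/4 } R={ 11/8; 3/2; 2 } so 21/16
step 7: add Red to get BBRRBRR; options L={ 0; 1; 5/4 } R={ 21/16; 11/8; 3/2; 2 } so 41/32
step 8: add Blue to get BBRRBRRB; options L={ 0; 1; 5/4; 41/32 } R={ 21/16; 11/8; 3/2; 2 } so 83/64
step 9: add Red to get BBRRBRRBR; options L={ 0; 1; 5/4; 41/32 } R={ 83/64; 21/16; 11/8; 3/2; 2 } so 165/128
step 10: add Red to get BBRRBRRBRR; options L={ 0; 1; 5/4; 41/32 } R={ 165/128; 83/64; 21/16; 11/8; 3/2; 2 } so 329/256
step 11: add Blue to get BBRRBRRBRRB; options L={ 0; 1; 5/4; 41/32; 329/256 } R={ 165/128; 83/64; 21/16; 11/8; 3/2; 2 } so 659/512
step 12: add Blue to get BBRRBRRBRRBB; options L={ 0; 1; 5/4; 41/32; 329/256; 659/512 } R={ 165/128; 83/64; 21/16; 11/8; 3/2; 2 } so 1319/1024
step 13: add Blue to get BBRRBRRBRRBBB; options L={ 0; 1; 5/4; 41/32; 329/256; 659/512; 1319/1024 } R={ 165/128; 83/64; 21/16; 11/8; 3/2; 2 } so 2639/2048

2639/2048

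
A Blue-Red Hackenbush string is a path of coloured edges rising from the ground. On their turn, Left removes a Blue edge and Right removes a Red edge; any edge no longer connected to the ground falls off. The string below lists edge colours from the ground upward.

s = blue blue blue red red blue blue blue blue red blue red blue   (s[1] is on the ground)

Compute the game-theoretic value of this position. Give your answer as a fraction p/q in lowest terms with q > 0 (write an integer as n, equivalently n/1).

Recurse on prefixes of the 13-edge string blue blue blue red red blue blue blue blue red blue red blue:
step 1: add blue to get b; options L={ 0 } R={ none } => 1
step 2: add blue to get bb; options L={ 0,1 } R={ none } => 2
step 3: add blue to get bbb; options L={ 0,1,2 } R={ none } => 3
step 4: add red to get bbbr; options L={ 0,1,2 } R={ 3 } => 5/2
step 5: add red to get bbbrr; options L={ 0,1,2 } R={ 5/2,3 } => 9/4
step 6: add blue to get bbbrrb; options L={ 0,1,2,9/4 } R={ 5/2,3 } => 19/8
step 7: add blue to get bbbrrbb; options L={ 0,1,2,9/4,19/8 } R={ 5/2,3 } => 39/16
step 8: add blue to get bbbrrbbb; options L={ 0,1,2,9/4,19/8,39/16 } R={ 5/2,3 } => 79/32
step 9: add blue to get bbbrrbbbb; options L={ 0,1,2,9/4,19/8,39/16,79/32 } R={ 5/2,3 } => 159/64
step 10: add red to get bbbrrbbbbr; options L={ 0,1,2,9/4,19/8,39/16,79/32 } R={ 159/64,5/2,3 } => 317/128
step 11: add blue to get bbbrrbbbbrb; options L={ 0,1,2,9/4,19/8,39/16,79/32,317/128 } R={ 159/64,5/2,3 } => 635/256
step 12: add red to get bbbrrbbbbrbr; options L={ 0,1,2,9/4,19/8,39/16,79/32,317/128 } R={ 635/256,159/64,5/2,3 } => 1269/512
step 13: add blue to get bbbrrbbbbrbrb; options L={ 0,1,2,9/4,19/8,39/16,79/32,317/128,1269/512 } R={ 635/256,159/64,5/2,3 } => 2539/1024

2539/1024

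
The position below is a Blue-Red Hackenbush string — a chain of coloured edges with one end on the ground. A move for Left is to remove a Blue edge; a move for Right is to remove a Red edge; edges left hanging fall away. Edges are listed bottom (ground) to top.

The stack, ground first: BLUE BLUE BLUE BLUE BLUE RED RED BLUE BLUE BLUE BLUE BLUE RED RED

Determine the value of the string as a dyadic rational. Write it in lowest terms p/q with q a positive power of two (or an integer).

2297/512

val(B) = { 0 | — } so 1
val(BB) = { 0,1 | — } so 2
val(BBB) = { 0,1,2 | — } so 3
val(BBBB) = { 0,1,2,3 | — } so 4
val(BBBBB) = { 0,1,2,3,4 | — } so 5
val(BBBBBR) = { 0,1,2,3,4 | 5 } so 9/2
val(BBBBBRR) = { 0,1,2,3,4 | 9/2,5 } so 17/4
val(BBBBBRRB) = { 0,1,2,3,4,17/4 | 9/2,5 } so 35/8
val(BBBBBRRBB) = { 0,1,2,3,4,17/4,35/8 | 9/2,5 } so 71/16
val(BBBBBRRBBB) = { 0,1,2,3,4,17/4,35/8,71/16 | 9/2,5 } so 143/32
val(BBBBBRRBBBB) = { 0,1,2,3,4,17/4,35/8,71/16,143/32 | 9/2,5 } so 287/64
val(BBBBBRRBBBBB) = { 0,1,2,3,4,17/4,35/8,71/16,143/32,287/64 | 9/2,5 } so 575/128
val(BBBBBRRBBBBBR) = { 0,1,2,3,4,17/4,35/8,71/16,143/32,287/64 | 575/128,9/2,5 } so 1149/256
val(BBBBBRRBBBBBRR) = { 0,1,2,3,4,17/4,35/8,71/16,143/32,287/64 | 1149/256,575/128,9/2,5 } so 2297/512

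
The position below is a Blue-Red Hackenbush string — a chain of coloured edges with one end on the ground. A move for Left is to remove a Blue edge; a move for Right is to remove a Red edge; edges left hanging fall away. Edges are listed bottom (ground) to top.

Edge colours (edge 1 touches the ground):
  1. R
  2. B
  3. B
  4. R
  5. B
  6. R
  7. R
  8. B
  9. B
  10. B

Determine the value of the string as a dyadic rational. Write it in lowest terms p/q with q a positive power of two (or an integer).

Recurse on prefixes of the 10-edge string R B B R B R R B B B:
edge 1 of 10 (R): {  | 0 } = -1
edge 2 of 10 (B): { -1 | 0 } = -1/2
edge 3 of 10 (B): { -1; -1/2 | 0 } = -1/4
edge 4 of 10 (R): { -1; -1/2 | -1/4; 0 } = -3/8
edge 5 of 10 (B): { -1; -1/2; -3/8 | -1/4; 0 } = -5/16
edge 6 of 10 (R): { -1; -1/2; -3/8 | -5/16; -1/4; 0 } = -11/32
edge 7 of 10 (R): { -1; -1/2; -3/8 | -11/32; -5/16; -1/4; 0 } = -23/64
edge 8 of 10 (B): { -1; -1/2; -3/8; -23/64 | -11/32; -5/16; -1/4; 0 } = -45/128
edge 9 of 10 (B): { -1; -1/2; -3/8; -23/64; -45/128 | -11/32; -5/16; -1/4; 0 } = -89/256
edge 10 of 10 (B): { -1; -1/2; -3/8; -23/64; -45/128; -89/256 | -11/32; -5/16; -1/4; 0 } = -177/512

-177/512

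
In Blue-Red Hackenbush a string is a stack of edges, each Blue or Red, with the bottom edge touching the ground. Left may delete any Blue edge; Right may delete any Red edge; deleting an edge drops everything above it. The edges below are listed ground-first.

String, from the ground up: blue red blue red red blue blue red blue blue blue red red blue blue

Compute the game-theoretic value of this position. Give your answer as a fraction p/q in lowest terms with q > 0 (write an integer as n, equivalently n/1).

9959/16384

Prefix values for blue red blue red red blue blue red blue blue blue red red blue blue via {L|R} + simplicity:
val(b) = { 0 | (no moves) } so 1
val(br) = { 0 | 1 } so 1/2
val(brb) = { 0, 1/2 | 1 } so 3/4
val(brbr) = { 0, 1/2 | 3/4, 1 } so 5/8
val(brbrr) = { 0, 1/2 | 5/8, 3/4, 1 } so 9/16
val(brbrrb) = { 0, 1/2, 9/16 | 5/8, 3/4, 1 } so 19/32
val(brbrrbb) = { 0, 1/2, 9/16, 19/32 | 5/8, 3/4, 1 } so 39/64
val(brbrrbbr) = { 0, 1/2, 9/16, 19/32 | 39/64, 5/8, 3/4, 1 } so 77/128
val(brbrrbbrb) = { 0, 1/2, 9/16, 19/32, 77/128 | 39/64, 5/8, 3/4, 1 } so 155/256
val(brbrrbbrbb) = { 0, 1/2, 9/16, 19/32, 77/128, 155/256 | 39/64, 5/8, 3/4, 1 } so 311/512
val(brbrrbbrbbb) = { 0, 1/2, 9/16, 19/32, 77/128, 155/256, 311/512 | 39/64, 5/8, 3/4, 1 } so 623/1024
val(brbrrbbrbbbr) = { 0, 1/2, 9/16, 19/32, 77/128, 155/256, 311/512 | 623/1024, 39/64, 5/8, 3/4, 1 } so 1245/2048
val(brbrrbbrbbbrr) = { 0, 1/2, 9/16, 19/32, 77/128, 155/256, 311/512 | 1245/2048, 623/1024, 39/64, 5/8, 3/4, 1 } so 2489/4096
val(brbrrbbrbbbrrb) = { 0, 1/2, 9/16, 19/32, 77/128, 155/256, 311/512, 2489/4096 | 1245/2048, 623/1024, 39/64, 5/8, 3/4, 1 } so 4979/8192
val(brbrrbbrbbbrrbb) = { 0, 1/2, 9/16, 19/32, 77/128, 155/256, 311/512, 2489/4096, 4979/8192 | 1245/2048, 623/1024, 39/64, 5/8, 3/4, 1 } so 9959/16384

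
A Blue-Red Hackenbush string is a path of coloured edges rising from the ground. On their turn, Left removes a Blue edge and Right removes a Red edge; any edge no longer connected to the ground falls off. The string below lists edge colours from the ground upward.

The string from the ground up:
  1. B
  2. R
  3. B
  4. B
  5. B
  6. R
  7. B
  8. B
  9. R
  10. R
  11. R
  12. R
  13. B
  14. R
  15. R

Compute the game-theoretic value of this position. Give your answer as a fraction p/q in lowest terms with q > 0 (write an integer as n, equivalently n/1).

Build G(s[:k]) for k = 1..15, string s = B R B B B R B B R R R R B R R.
edge 1 of 15 (B): { 0 | — } → 1
edge 2 of 15 (R): { 0 | 1 } → 1/2
edge 3 of 15 (B): { 0, 1/2 | 1 } → 3/4
edge 4 of 15 (B): { 0, 1/2, 3/4 | 1 } → 7/8
edge 5 of 15 (B): { 0, 1/2, 3/4, 7/8 | 1 } → 15/16
edge 6 of 15 (R): { 0, 1/2, 3/4, 7/8 | 15/16, 1 } → 29/32
edge 7 of 15 (B): { 0, 1/2, 3/4, 7/8, 29/32 | 15/16, 1 } → 59/64
edge 8 of 15 (B): { 0, 1/2, 3/4, 7/8, 29/32, 59/64 | 15/16, 1 } → 119/128
edge 9 of 15 (R): { 0, 1/2, 3/4, 7/8, 29/32, 59/64 | 119/128, 15/16, 1 } → 237/256
edge 10 of 15 (R): { 0, 1/2, 3/4, 7/8, 29/32, 59/64 | 237/256, 119/128, 15/16, 1 } → 473/512
edge 11 of 15 (R): { 0, 1/2, 3/4, 7/8, 29/32, 59/64 | 473/512, 237/256, 119/128, 15/16, 1 } → 945/1024
edge 12 of 15 (R): { 0, 1/2, 3/4, 7/8, 29/32, 59/64 | 945/1024, 473/512, 237/256, 119/128, 15/16, 1 } → 1889/2048
edge 13 of 15 (B): { 0, 1/2, 3/4, 7/8, 29/32, 59/64, 1889/2048 | 945/1024, 473/512, 237/256, 119/128, 15/16, 1 } → 3779/4096
edge 14 of 15 (R): { 0, 1/2, 3/4, 7/8, 29/32, 59/64, 1889/2048 | 3779/4096, 945/1024, 473/512, 237/256, 119/128, 15/16, 1 } → 7557/8192
edge 15 of 15 (R): { 0, 1/2, 3/4, 7/8, 29/32, 59/64, 1889/2048 | 7557/8192, 3779/4096, 945/1024, 473/512, 237/256, 119/128, 15/16, 1 } → 15113/16384

15113/16384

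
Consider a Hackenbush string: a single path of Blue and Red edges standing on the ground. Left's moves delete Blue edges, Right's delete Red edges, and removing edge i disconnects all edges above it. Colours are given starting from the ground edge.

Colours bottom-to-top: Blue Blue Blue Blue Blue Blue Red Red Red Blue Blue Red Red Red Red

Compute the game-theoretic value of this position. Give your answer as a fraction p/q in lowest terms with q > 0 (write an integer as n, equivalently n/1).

g(B) = { 0 | — } => 1
g(BB) = { 0, 1 | — } => 2
g(BBB) = { 0, 1, 2 | — } => 3
g(BBBB) = { 0, 1, 2, 3 | — } => 4
g(BBBBB) = { 0, 1, 2, 3, 4 | — } => 5
g(BBBBBB) = { 0, 1, 2, 3, 4, 5 | — } => 6
g(BBBBBBR) = { 0, 1, 2, 3, 4, 5 | 6 } => 11/2
g(BBBBBBRR) = { 0, 1, 2, 3, 4, 5 | 11/2, 6 } => 21/4
g(BBBBBBRRR) = { 0, 1, 2, 3, 4, 5 | 21/4, 11/2, 6 } => 41/8
g(BBBBBBRRRB) = { 0, 1, 2, 3, 4, 5, 41/8 | 21/4, 11/2, 6 } => 83/16
g(BBBBBBRRRBB) = { 0, 1, 2, 3, 4, 5, 41/8, 83/16 | 21/4, 11/2, 6 } => 167/32
g(BBBBBBRRRBBR) = { 0, 1, 2, 3, 4, 5, 41/8, 83/16 | 167/32, 21/4, 11/2, 6 } => 333/64
g(BBBBBBRRRBBRR) = { 0, 1, 2, 3, 4, 5, 41/8, 83/16 | 333/64, 167/32, 21/4, 11/2, 6 } => 665/128
g(BBBBBBRRRBBRRR) = { 0, 1, 2, 3, 4, 5, 41/8, 83/16 | 665/128, 333/64, 167/32, 21/4, 11/2, 6 } => 1329/256
g(BBBBBBRRRBBRRRR) = { 0, 1, 2, 3, 4, 5, 41/8, 83/16 | 1329/256, 665/128, 333/64, 167/32, 21/4, 11/2, 6 } => 2657/512

2657/512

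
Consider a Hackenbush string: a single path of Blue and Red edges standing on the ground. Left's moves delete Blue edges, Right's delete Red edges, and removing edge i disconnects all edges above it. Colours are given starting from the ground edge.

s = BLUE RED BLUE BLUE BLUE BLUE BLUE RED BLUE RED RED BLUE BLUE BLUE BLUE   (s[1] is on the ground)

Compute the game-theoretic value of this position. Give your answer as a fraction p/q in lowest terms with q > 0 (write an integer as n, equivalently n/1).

16031/16384

value(B) = { 0 |  } → 1
value(BR) = { 0 | 1 } → 1/2
value(BRB) = { 0 1/2 | 1 } → 3/4
value(BRBB) = { 0 1/2 3/4 | 1 } → 7/8
value(BRBBB) = { 0 1/2 3/4 7/8 | 1 } → 15/16
value(BRBBBB) = { 0 1/2 3/4 7/8 15/16 | 1 } → 31/32
value(BRBBBBB) = { 0 1/2 3/4 7/8 15/16 31/32 | 1 } → 63/64
value(BRBBBBBR) = { 0 1/2 3/4 7/8 15/16 31/32 | 63/64 1 } → 125/128
value(BRBBBBBRB) = { 0 1/2 3/4 7/8 15/16 31/32 125/128 | 63/64 1 } → 251/256
value(BRBBBBBRBR) = { 0 1/2 3/4 7/8 15/16 31/32 125/128 | 251/256 63/64 1 } → 501/512
value(BRBBBBBRBRR) = { 0 1/2 3/4 7/8 15/16 31/32 125/128 | 501/512 251/256 63/64 1 } → 1001/1024
value(BRBBBBBRBRRB) = { 0 1/2 3/4 7/8 15/16 31/32 125/128 1001/1024 | 501/512 251/256 63/64 1 } → 2003/2048
value(BRBBBBBRBRRBB) = { 0 1/2 3/4 7/8 15/16 31/32 125/128 1001/1024 2003/2048 | 501/512 251/256 63/64 1 } → 4007/4096
value(BRBBBBBRBRRBBB) = { 0 1/2 3/4 7/8 15/16 31/32 125/128 1001/1024 2003/2048 4007/4096 | 501/512 251/256 63/64 1 } → 8015/8192
value(BRBBBBBRBRRBBBB) = { 0 1/2 3/4 7/8 15/16 31/32 125/128 1001/1024 2003/2048 4007/4096 8015/8192 | 501/512 251/256 63/64 1 } → 16031/16384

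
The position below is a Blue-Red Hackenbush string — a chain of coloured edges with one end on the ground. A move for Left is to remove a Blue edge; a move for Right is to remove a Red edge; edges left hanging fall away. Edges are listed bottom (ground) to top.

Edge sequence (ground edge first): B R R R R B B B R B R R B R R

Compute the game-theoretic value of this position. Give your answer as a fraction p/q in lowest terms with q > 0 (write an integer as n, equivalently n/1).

G_1 [B]  L=[0]  R=[—]  ⇒ 1
G_2 [BR]  L=[0]  R=[1]  ⇒ 1/2
G_3 [BRR]  L=[0]  R=[1/2, 1]  ⇒ 1/4
G_4 [BRRR]  L=[0]  R=[1/4, 1/2, 1]  ⇒ 1/8
G_5 [BRRRR]  L=[0]  R=[1/8, 1/4, 1/2, 1]  ⇒ 1/16
G_6 [BRRRRB]  L=[0, 1/16]  R=[1/8, 1/4, 1/2, 1]  ⇒ 3/32
G_7 [BRRRRBB]  L=[0, 1/16, 3/32]  R=[1/8, 1/4, 1/2, 1]  ⇒ 7/64
G_8 [BRRRRBBB]  L=[0, 1/16, 3/32, 7/64]  R=[1/8, 1/4, 1/2, 1]  ⇒ 15/128
G_9 [BRRRRBBBR]  L=[0, 1/16, 3/32, 7/64]  R=[15/128, 1/8, 1/4, 1/2, 1]  ⇒ 29/256
G_10 [BRRRRBBBRB]  L=[0, 1/16, 3/32, 7/64, 29/256]  R=[15/128, 1/8, 1/4, 1/2, 1]  ⇒ 59/512
G_11 [BRRRRBBBRBR]  L=[0, 1/16, 3/32, 7/64, 29/256]  R=[59/512, 15/128, 1/8, 1/4, 1/2, 1]  ⇒ 117/1024
G_12 [BRRRRBBBRBRR]  L=[0, 1/16, 3/32, 7/64, 29/256]  R=[117/1024, 59/512, 15/128, 1/8, 1/4, 1/2, 1]  ⇒ 233/2048
G_13 [BRRRRBBBRBRRB]  L=[0, 1/16, 3/32, 7/64, 29/256, 233/2048]  R=[117/1024, 59/512, 15/128, 1/8, 1/4, 1/2, 1]  ⇒ 467/4096
G_14 [BRRRRBBBRBRRBR]  L=[0, 1/16, 3/32, 7/64, 29/256, 233/2048]  R=[467/4096, 117/1024, 59/512, 15/128, 1/8, 1/4, 1/2, 1]  ⇒ 933/8192
G_15 [BRRRRBBBRBRRBRR]  L=[0, 1/16, 3/32, 7/64, 29/256, 233/2048]  R=[933/8192, 467/4096, 117/1024, 59/512, 15/128, 1/8, 1/4, 1/2, 1]  ⇒ 1865/16384

1865/16384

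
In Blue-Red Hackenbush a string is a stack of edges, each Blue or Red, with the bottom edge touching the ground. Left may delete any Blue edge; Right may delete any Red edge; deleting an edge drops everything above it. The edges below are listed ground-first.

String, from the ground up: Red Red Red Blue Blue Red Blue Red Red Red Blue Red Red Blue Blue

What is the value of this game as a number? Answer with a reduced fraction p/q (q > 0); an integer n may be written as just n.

-9689/4096

1 of 15 · R · max L −∞ · min R 0 gives -1
2 of 15 · RR · max L −∞ · min R -1 gives -2
3 of 15 · RRR · max L −∞ · min R -2 gives -3
4 of 15 · RRRB · max L -3 · min R -2 gives -5/2
5 of 15 · RRRBB · max L -5/2 · min R -2 gives -9/4
6 of 15 · RRRBBR · max L -5/2 · min R -9/4 gives -19/8
7 of 15 · RRRBBRB · max L -19/8 · min R -9/4 gives -37/16
8 of 15 · RRRBBRBR · max L -19/8 · min R -37/16 gives -75/32
9 of 15 · RRRBBRBRR · max L -19/8 · min R -75/32 gives -151/64
10 of 15 · RRRBBRBRRR · max L -19/8 · min R -151/64 gives -303/128
11 of 15 · RRRBBRBRRRB · max L -303/128 · min R -151/64 gives -605/256
12 of 15 · RRRBBRBRRRBR · max L -303/128 · min R -605/256 gives -1211/512
13 of 15 · RRRBBRBRRRBRR · max L -303/128 · min R -1211/512 gives -2423/1024
14 of 15 · RRRBBRBRRRBRRB · max L -2423/1024 · min R -1211/512 gives -4845/2048
15 of 15 · RRRBBRBRRRBRRBB · max L -4845/2048 · min R -1211/512 gives -9689/4096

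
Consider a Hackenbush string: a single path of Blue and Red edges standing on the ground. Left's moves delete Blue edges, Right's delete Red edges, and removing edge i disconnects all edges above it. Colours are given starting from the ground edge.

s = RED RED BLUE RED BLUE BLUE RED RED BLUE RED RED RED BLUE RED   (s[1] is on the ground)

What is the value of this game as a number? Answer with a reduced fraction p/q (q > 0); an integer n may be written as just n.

-6587/4096

Build G(s[:k]) for k = 1..14, string s = RED RED BLUE RED BLUE BLUE RED RED BLUE RED RED RED BLUE RED.
R: Left { none }, Right { 0 } → simplest -1
RR: Left { none }, Right { -1; 0 } → simplest -2
RRB: Left { -2 }, Right { -1; 0 } → simplest -3/2
RRBR: Left { -2 }, Right { -3/2; -1; 0 } → simplest -7/4
RRBRB: Left { -2; -7/4 }, Right { -3/2; -1; 0 } → simplest -13/8
RRBRBB: Left { -2; -7/4; -13/8 }, Right { -3/2; -1; 0 } → simplest -25/16
RRBRBBR: Left { -2; -7/4; -13/8 }, Right { -25/16; -3/2; -1; 0 } → simplest -51/32
RRBRBBRR: Left { -2; -7/4; -13/8 }, Right { -51/32; -25/16; -3/2; -1; 0 } → simplest -103/64
RRBRBBRRB: Left { -2; -7/4; -13/8; -103/64 }, Right { -51/32; -25/16; -3/2; -1; 0 } → simplest -205/128
RRBRBBRRBR: Left { -2; -7/4; -13/8; -103/64 }, Right { -205/128; -51/32; -25/16; -3/2; -1; 0 } → simplest -411/256
RRBRBBRRBRR: Left { -2; -7/4; -13/8; -103/64 }, Right { -411/256; -205/128; -51/32; -25/16; -3/2; -1; 0 } → simplest -823/512
RRBRBBRRBRRR: Left { -2; -7/4; -13/8; -103/64 }, Right { -823/512; -411/256; -205/128; -51/32; -25/16; -3/2; -1; 0 } → simplest -1647/1024
RRBRBBRRBRRRB: Left { -2; -7/4; -13/8; -103/64; -1647/1024 }, Right { -823/512; -411/256; -205/128; -51/32; -25/16; -3/2; -1; 0 } → simplest -3293/2048
RRBRBBRRBRRRBR: Left { -2; -7/4; -13/8; -103/64; -1647/1024 }, Right { -3293/2048; -823/512; -411/256; -205/128; -51/32; -25/16; -3/2; -1; 0 } → simplest -6587/4096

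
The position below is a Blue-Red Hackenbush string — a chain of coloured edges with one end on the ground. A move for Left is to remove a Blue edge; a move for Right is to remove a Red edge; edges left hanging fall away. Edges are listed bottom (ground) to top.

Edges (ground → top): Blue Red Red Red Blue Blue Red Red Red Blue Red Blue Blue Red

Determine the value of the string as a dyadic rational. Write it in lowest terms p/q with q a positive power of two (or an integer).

step 1: add Blue to get B; options L={ 0 } R={ · } gives 1
step 2: add Red to get BR; options L={ 0 } R={ 1 } gives 1/2
step 3: add Red to get BRR; options L={ 0 } R={ 1/2,1 } gives 1/4
step 4: add Red to get BRRR; options L={ 0 } R={ 1/4,1/2,1 } gives 1/8
step 5: add Blue to get BRRRB; options L={ 0,1/8 } R={ 1/4,1/2,1 } gives 3/16
step 6: add Blue to get BRRRBB; options L={ 0,1/8,3/16 } R={ 1/4,1/2,1 } gives 7/32
step 7: add Red to get BRRRBBR; options L={ 0,1/8,3/16 } R={ 7/32,1/4,1/2,1 } gives 13/64
step 8: add Red to get BRRRBBRR; options L={ 0,1/8,3/16 } R={ 13/64,7/32,1/4,1/2,1 } gives 25/128
step 9: add Red to get BRRRBBRRR; options L={ 0,1/8,3/16 } R={ 25/128,13/64,7/32,1/4,1/2,1 } gives 49/256
step 10: add Blue to get BRRRBBRRRB; options L={ 0,1/8,3/16,49/256 } R={ 25/128,13/64,7/32,1/4,1/2,1 } gives 99/512
step 11: add Red to get BRRRBBRRRBR; options L={ 0,1/8,3/16,49/256 } R={ 99/512,25/128,13/64,7/32,1/4,1/2,1 } gives 197/1024
step 12: add Blue to get BRRRBBRRRBRB; options L={ 0,1/8,3/16,49/256,197/1024 } R={ 99/512,25/128,13/64,7/32,1/4,1/2,1 } gives 395/2048
step 13: add Blue to get BRRRBBRRRBRBB; options L={ 0,1/8,3/16,49/256,197/1024,395/2048 } R={ 99/512,25/128,13/64,7/32,1/4,1/2,1 } gives 791/4096
step 14: add Red to get BRRRBBRRRBRBBR; options L={ 0,1/8,3/16,49/256,197/1024,395/2048 } R={ 791/4096,99/512,25/128,13/64,7/32,1/4,1/2,1 } gives 1581/8192

1581/8192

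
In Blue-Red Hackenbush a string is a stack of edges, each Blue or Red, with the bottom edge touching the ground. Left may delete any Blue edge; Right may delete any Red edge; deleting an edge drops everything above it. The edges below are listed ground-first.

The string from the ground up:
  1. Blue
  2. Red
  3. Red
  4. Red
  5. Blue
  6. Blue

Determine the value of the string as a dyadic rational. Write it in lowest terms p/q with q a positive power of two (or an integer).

edge 1 of 6 (Blue): { 0 | none } — 1
edge 2 of 6 (Red): { 0 | 1 } — 1/2
edge 3 of 6 (Red): { 0 | 1/2,1 } — 1/4
edge 4 of 6 (Red): { 0 | 1/4,1/2,1 } — 1/8
edge 5 of 6 (Blue): { 0,1/8 | 1/4,1/2,1 } — 3/16
edge 6 of 6 (Blue): { 0,1/8,3/16 | 1/4,1/2,1 } — 7/32

7/32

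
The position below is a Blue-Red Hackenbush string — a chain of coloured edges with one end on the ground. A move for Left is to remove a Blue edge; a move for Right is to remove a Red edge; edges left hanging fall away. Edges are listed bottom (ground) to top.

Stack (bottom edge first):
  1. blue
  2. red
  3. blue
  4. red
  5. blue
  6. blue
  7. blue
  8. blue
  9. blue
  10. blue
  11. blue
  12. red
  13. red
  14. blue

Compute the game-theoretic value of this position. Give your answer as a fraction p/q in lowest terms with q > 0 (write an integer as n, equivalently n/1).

Prefix values for blue red blue red blue blue blue blue blue blue blue red red blue via {L|R} + simplicity:
edge 1 of 14 (blue): { 0 |  } ⇒ 1
edge 2 of 14 (red): { 0 | 1 } ⇒ 1/2
edge 3 of 14 (blue): { 0 1/2 | 1 } ⇒ 3/4
edge 4 of 14 (red): { 0 1/2 | 3/4 1 } ⇒ 5/8
edge 5 of 14 (blue): { 0 1/2 5/8 | 3/4 1 } ⇒ 11/16
edge 6 of 14 (blue): { 0 1/2 5/8 11/16 | 3/4 1 } ⇒ 23/32
edge 7 of 14 (blue): { 0 1/2 5/8 11/16 23/32 | 3/4 1 } ⇒ 47/64
edge 8 of 14 (blue): { 0 1/2 5/8 11/16 23/32 47/64 | 3/4 1 } ⇒ 95/128
edge 9 of 14 (blue): { 0 1/2 5/8 11/16 23/32 47/64 95/128 | 3/4 1 } ⇒ 191/256
edge 10 of 14 (blue): { 0 1/2 5/8 11/16 23/32 47/64 95/128 191/256 | 3/4 1 } ⇒ 383/512
edge 11 of 14 (blue): { 0 1/2 5/8 11/16 23/32 47/64 95/128 191/256 383/512 | 3/4 1 } ⇒ 767/1024
edge 12 of 14 (red): { 0 1/2 5/8 11/16 23/32 47/64 95/128 191/256 383/512 | 767/1024 3/4 1 } ⇒ 1533/2048
edge 13 of 14 (red): { 0 1/2 5/8 11/16 23/32 47/64 95/128 191/256 383/512 | 1533/2048 767/1024 3/4 1 } ⇒ 3065/4096
edge 14 of 14 (blue): { 0 1/2 5/8 11/16 23/32 47/64 95/128 191/256 383/512 3065/4096 | 1533/2048 767/1024 3/4 1 } ⇒ 6131/8192

6131/8192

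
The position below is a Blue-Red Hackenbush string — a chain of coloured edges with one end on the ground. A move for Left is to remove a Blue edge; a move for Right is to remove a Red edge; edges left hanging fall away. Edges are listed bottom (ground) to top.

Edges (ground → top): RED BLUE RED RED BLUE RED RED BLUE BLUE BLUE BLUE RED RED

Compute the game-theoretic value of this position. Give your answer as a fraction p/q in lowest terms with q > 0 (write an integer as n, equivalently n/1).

Recurse on prefixes of the 13-edge string RED BLUE RED RED BLUE RED RED BLUE BLUE BLUE BLUE RED RED:
g(R) = { none | 0 } so -1
g(RB) = { -1 | 0 } so -1/2
g(RBR) = { -1 | -1/2,0 } so -3/4
g(RBRR) = { -1 | -3/4,-1/2,0 } so -7/8
g(RBRRB) = { -1,-7/8 | -3/4,-1/2,0 } so -13/16
g(RBRRBR) = { -1,-7/8 | -13/16,-3/4,-1/2,0 } so -27/32
g(RBRRBRR) = { -1,-7/8 | -27/32,-13/16,-3/4,-1/2,0 } so -55/64
g(RBRRBRRB) = { -1,-7/8,-55/64 | -27/32,-13/16,-3/4,-1/2,0 } so -109/128
g(RBRRBRRBB) = { -1,-7/8,-55/64,-109/128 | -27/32,-13/16,-3/4,-1/2,0 } so -217/256
g(RBRRBRRBBB) = { -1,-7/8,-55/64,-109/128,-217/256 | -27/32,-13/16,-3/4,-1/2,0 } so -433/512
g(RBRRBRRBBBB) = { -1,-7/8,-55/64,-109/128,-217/256,-433/512 | -27/32,-13/16,-3/4,-1/2,0 } so -865/1024
g(RBRRBRRBBBBR) = { -1,-7/8,-55/64,-109/128,-217/256,-433/512 | -865/1024,-27/32,-13/16,-3/4,-1/2,0 } so -1731/2048
g(RBRRBRRBBBBRR) = { -1,-7/8,-55/64,-109/128,-217/256,-433/512 | -1731/2048,-865/1024,-27/32,-13/16,-3/4,-1/2,0 } so -3463/4096

-3463/4096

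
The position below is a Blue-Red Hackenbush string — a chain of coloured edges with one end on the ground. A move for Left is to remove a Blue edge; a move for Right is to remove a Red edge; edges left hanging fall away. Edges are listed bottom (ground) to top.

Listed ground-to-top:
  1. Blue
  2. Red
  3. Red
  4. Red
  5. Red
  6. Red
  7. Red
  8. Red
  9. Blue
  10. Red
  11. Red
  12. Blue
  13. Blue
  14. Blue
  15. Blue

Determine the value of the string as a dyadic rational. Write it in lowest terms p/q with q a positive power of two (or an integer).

step 1: add Blue to get B; options L={ 0 } R={ none } => 1
step 2: add Red to get BR; options L={ 0 } R={ 1 } => 1/2
step 3: add Red to get BRR; options L={ 0 } R={ 1/2; 1 } => 1/4
step 4: add Red to get BRRR; options L={ 0 } R={ 1/4; 1/2; 1 } => 1/8
step 5: add Red to get BRRRR; options L={ 0 } R={ 1/8; 1/4; 1/2; 1 } => 1/16
step 6: add Red to get BRRRRR; options L={ 0 } R={ 1/16; 1/8; 1/4; 1/2; 1 } => 1/32
step 7: add Red to get BRRRRRR; options L={ 0 } R={ 1/32; 1/16; 1/8; 1/4; 1/2; 1 } => 1/64
step 8: add Red to get BRRRRRRR; options L={ 0 } R={ 1/64; 1/32; 1/16; 1/8; 1/4; 1/2; 1 } => 1/128
step 9: add Blue to get BRRRRRRRB; options L={ 0; 1/128 } R={ 1/64; 1/32; 1/16; 1/8; 1/4; 1/2; 1 } => 3/256
step 10: add Red to get BRRRRRRRBR; options L={ 0; 1/128 } R={ 3/256; 1/64; 1/32; 1/16; 1/8; 1/4; 1/2; 1 } => 5/512
step 11: add Red to get BRRRRRRRBRR; options L={ 0; 1/128 } R={ 5/512; 3/256; 1/64; 1/32; 1/16; 1/8; 1/4; 1/2; 1 } => 9/1024
step 12: add Blue to get BRRRRRRRBRRB; options L={ 0; 1/128; 9/1024 } R={ 5/512; 3/256; 1/64; 1/32; 1/16; 1/8; 1/4; 1/2; 1 } => 19/2048
step 13: add Blue to get BRRRRRRRBRRBB; options L={ 0; 1/128; 9/1024; 19/2048 } R={ 5/512; 3/256; 1/64; 1/32; 1/16; 1/8; 1/4; 1/2; 1 } => 39/4096
step 14: add Blue to get BRRRRRRRBRRBBB; options L={ 0; 1/128; 9/1024; 19/2048; 39/4096 } R={ 5/512; 3/256; 1/64; 1/32; 1/16; 1/8; 1/4; 1/2; 1 } => 79/8192
step 15: add Blue to get BRRRRRRRBRRBBBB; options L={ 0; 1/128; 9/1024; 19/2048; 39/4096; 79/8192 } R={ 5/512; 3/256; 1/64; 1/32; 1/16; 1/8; 1/4; 1/2; 1 } => 159/16384

159/16384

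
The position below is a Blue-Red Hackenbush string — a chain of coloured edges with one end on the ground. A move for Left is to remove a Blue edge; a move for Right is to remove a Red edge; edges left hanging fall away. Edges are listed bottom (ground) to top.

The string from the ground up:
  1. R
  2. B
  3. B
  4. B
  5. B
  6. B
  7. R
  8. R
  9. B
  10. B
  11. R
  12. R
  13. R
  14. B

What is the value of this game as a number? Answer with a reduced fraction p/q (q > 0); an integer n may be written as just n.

value(R) = { — | 0 } — -1
value(RB) = { -1 | 0 } — -1/2
value(RBB) = { -1 -1/2 | 0 } — -1/4
value(RBBB) = { -1 -1/2 -1/4 | 0 } — -1/8
value(RBBBB) = { -1 -1/2 -1/4 -1/8 | 0 } — -1/16
value(RBBBBB) = { -1 -1/2 -1/4 -1/8 -1/16 | 0 } — -1/32
value(RBBBBBR) = { -1 -1/2 -1/4 -1/8 -1/16 | -1/32 0 } — -3/64
value(RBBBBBRR) = { -1 -1/2 -1/4 -1/8 -1/16 | -3/64 -1/32 0 } — -7/128
value(RBBBBBRRB) = { -1 -1/2 -1/4 -1/8 -1/16 -7/128 | -3/64 -1/32 0 } — -13/256
value(RBBBBBRRBB) = { -1 -1/2 -1/4 -1/8 -1/16 -7/128 -13/256 | -3/64 -1/32 0 } — -25/512
value(RBBBBBRRBBR) = { -1 -1/2 -1/4 -1/8 -1/16 -7/128 -13/256 | -25/512 -3/64 -1/32 0 } — -51/1024
value(RBBBBBRRBBRR) = { -1 -1/2 -1/4 -1/8 -1/16 -7/128 -13/256 | -51/1024 -25/512 -3/64 -1/32 0 } — -103/2048
value(RBBBBBRRBBRRR) = { -1 -1/2 -1/4 -1/8 -1/16 -7/128 -13/256 | -103/2048 -51/1024 -25/512 -3/64 -1/32 0 } — -207/4096
value(RBBBBBRRBBRRRB) = { -1 -1/2 -1/4 -1/8 -1/16 -7/128 -13/256 -207/4096 | -103/2048 -51/1024 -25/512 -3/64 -1/32 0 } — -413/8192

-413/8192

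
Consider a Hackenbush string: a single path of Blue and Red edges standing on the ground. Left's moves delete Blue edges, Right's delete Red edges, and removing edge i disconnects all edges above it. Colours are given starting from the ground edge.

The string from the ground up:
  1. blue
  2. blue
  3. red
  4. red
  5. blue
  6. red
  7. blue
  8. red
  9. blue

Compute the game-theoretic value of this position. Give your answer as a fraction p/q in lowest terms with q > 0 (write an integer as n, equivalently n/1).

val(b) = { 0 | · } so 1
val(bb) = { 0, 1 | · } so 2
val(bbr) = { 0, 1 | 2 } so 3/2
val(bbrr) = { 0, 1 | 3/2, 2 } so 5/4
val(bbrrb) = { 0, 1, 5/4 | 3/2, 2 } so 11/8
val(bbrrbr) = { 0, 1, 5/4 | 11/8, 3/2, 2 } so 21/16
val(bbrrbrb) = { 0, 1, 5/4, 21/16 | 11/8, 3/2, 2 } so 43/32
val(bbrrbrbr) = { 0, 1, 5/4, 21/16 | 43/32, 11/8, 3/2, 2 } so 85/64
val(bbrrbrbrb) = { 0, 1, 5/4, 21/16, 85/64 | 43/32, 11/8, 3/2, 2 } so 171/128

171/128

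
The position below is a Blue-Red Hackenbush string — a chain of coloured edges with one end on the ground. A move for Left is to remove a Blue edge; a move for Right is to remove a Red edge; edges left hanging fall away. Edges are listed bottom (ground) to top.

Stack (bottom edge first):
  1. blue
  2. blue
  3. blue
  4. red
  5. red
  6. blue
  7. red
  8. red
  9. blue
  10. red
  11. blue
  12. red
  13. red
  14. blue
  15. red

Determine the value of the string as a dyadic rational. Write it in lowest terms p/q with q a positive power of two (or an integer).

val(b) = { 0 | ∅ } so 1
val(bb) = { 0,1 | ∅ } so 2
val(bbb) = { 0,1,2 | ∅ } so 3
val(bbbr) = { 0,1,2 | 3 } so 5/2
val(bbbrr) = { 0,1,2 | 5/2,3 } so 9/4
val(bbbrrb) = { 0,1,2,9/4 | 5/2,3 } so 19/8
val(bbbrrbr) = { 0,1,2,9/4 | 19/8,5/2,3 } so 37/16
val(bbbrrbrr) = { 0,1,2,9/4 | 37/16,19/8,5/2,3 } so 73/32
val(bbbrrbrrb) = { 0,1,2,9/4,73/32 | 37/16,19/8,5/2,3 } so 147/64
val(bbbrrbrrbr) = { 0,1,2,9/4,73/32 | 147/64,37/16,19/8,5/2,3 } so 293/128
val(bbbrrbrrbrb) = { 0,1,2,9/4,73/32,293/128 | 147/64,37/16,19/8,5/2,3 } so 587/256
val(bbbrrbrrbrbr) = { 0,1,2,9/4,73/32,293/128 | 587/256,147/64,37/16,19/8,5/2,3 } so 1173/512
val(bbbrrbrrbrbrr) = { 0,1,2,9/4,73/32,293/128 | 1173/512,587/256,147/64,37/16,19/8,5/2,3 } so 2345/1024
val(bbbrrbrrbrbrrb) = { 0,1,2,9/4,73/32,293/128,2345/1024 | 1173/512,587/256,147/64,37/16,19/8,5/2,3 } so 4691/2048
val(bbbrrbrrbrbrrbr) = { 0,1,2,9/4,73/32,293/128,2345/1024 | 4691/2048,1173/512,587/256,147/64,37/16,19/8,5/2,3 } so 9381/4096

9381/4096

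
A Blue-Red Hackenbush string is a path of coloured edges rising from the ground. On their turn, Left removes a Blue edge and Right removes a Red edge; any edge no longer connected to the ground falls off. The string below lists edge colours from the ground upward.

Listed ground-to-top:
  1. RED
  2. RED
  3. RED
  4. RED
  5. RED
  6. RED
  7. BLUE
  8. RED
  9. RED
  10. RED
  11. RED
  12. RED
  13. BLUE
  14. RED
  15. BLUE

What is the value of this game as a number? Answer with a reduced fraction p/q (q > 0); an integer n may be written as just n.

G(R) = { · | 0 } → -1
G(RR) = { · | -1, 0 } → -2
G(RRR) = { · | -2, -1, 0 } → -3
G(RRRR) = { · | -3, -2, -1, 0 } → -4
G(RRRRR) = { · | -4, -3, -2, -1, 0 } → -5
G(RRRRRR) = { · | -5, -4, -3, -2, -1, 0 } → -6
G(RRRRRRB) = { -6 | -5, -4, -3, -2, -1, 0 } → -11/2
G(RRRRRRBR) = { -6 | -11/2, -5, -4, -3, -2, -1, 0 } → -23/4
G(RRRRRRBRR) = { -6 | -23/4, -11/2, -5, -4, -3, -2, -1, 0 } → -47/8
G(RRRRRRBRRR) = { -6 | -47/8, -23/4, -11/2, -5, -4, -3, -2, -1, 0 } → -95/16
G(RRRRRRBRRRR) = { -6 | -95/16, -47/8, -23/4, -11/2, -5, -4, -3, -2, -1, 0 } → -191/32
G(RRRRRRBRRRRR) = { -6 | -191/32, -95/16, -47/8, -23/4, -11/2, -5, -4, -3, -2, -1, 0 } → -383/64
G(RRRRRRBRRRRRB) = { -6, -383/64 | -191/32, -95/16, -47/8, -23/4, -11/2, -5, -4, -3, -2, -1, 0 } → -765/128
G(RRRRRRBRRRRRBR) = { -6, -383/64 | -765/128, -191/32, -95/16, -47/8, -23/4, -11/2, -5, -4, -3, -2, -1, 0 } → -1531/256
G(RRRRRRBRRRRRBRB) = { -6, -383/64, -1531/256 | -765/128, -191/32, -95/16, -47/8, -23/4, -11/2, -5, -4, -3, -2, -1, 0 } → -3061/512

-3061/512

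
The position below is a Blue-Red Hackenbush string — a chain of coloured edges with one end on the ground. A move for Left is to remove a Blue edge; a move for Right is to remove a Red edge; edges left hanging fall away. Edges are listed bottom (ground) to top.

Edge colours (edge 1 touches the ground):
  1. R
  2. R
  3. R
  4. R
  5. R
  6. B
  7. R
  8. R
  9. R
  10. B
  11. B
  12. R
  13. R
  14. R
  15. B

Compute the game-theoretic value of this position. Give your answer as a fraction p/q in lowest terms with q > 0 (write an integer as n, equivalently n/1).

-5021/1024

R: Left { (no moves) }, Right { 0 } — simplest -1
RR: Left { (no moves) }, Right { -1 0 } — simplest -2
RRR: Left { (no moves) }, Right { -2 -1 0 } — simplest -3
RRRR: Left { (no moves) }, Right { -3 -2 -1 0 } — simplest -4
RRRRR: Left { (no moves) }, Right { -4 -3 -2 -1 0 } — simplest -5
RRRRRB: Left { -5 }, Right { -4 -3 -2 -1 0 } — simplest -9/2
RRRRRBR: Left { -5 }, Right { -9/2 -4 -3 -2 -1 0 } — simplest -19/4
RRRRRBRR: Left { -5 }, Right { -19/4 -9/2 -4 -3 -2 -1 0 } — simplest -39/8
RRRRRBRRR: Left { -5 }, Right { -39/8 -19/4 -9/2 -4 -3 -2 -1 0 } — simplest -79/16
RRRRRBRRRB: Left { -5 -79/16 }, Right { -39/8 -19/4 -9/2 -4 -3 -2 -1 0 } — simplest -157/32
RRRRRBRRRBB: Left { -5 -79/16 -157/32 }, Right { -39/8 -19/4 -9/2 -4 -3 -2 -1 0 } — simplest -313/64
RRRRRBRRRBBR: Left { -5 -79/16 -157/32 }, Right { -313/64 -39/8 -19/4 -9/2 -4 -3 -2 -1 0 } — simplest -627/128
RRRRRBRRRBBRR: Left { -5 -79/16 -157/32 }, Right { -627/128 -313/64 -39/8 -19/4 -9/2 -4 -3 -2 -1 0 } — simplest -1255/256
RRRRRBRRRBBRRR: Left { -5 -79/16 -157/32 }, Right { -1255/256 -627/128 -313/64 -39/8 -19/4 -9/2 -4 -3 -2 -1 0 } — simplest -2511/512
RRRRRBRRRBBRRRB: Left { -5 -79/16 -157/32 -2511/512 }, Right { -1255/256 -627/128 -313/64 -39/8 -19/4 -9/2 -4 -3 -2 -1 0 } — simplest -5021/1024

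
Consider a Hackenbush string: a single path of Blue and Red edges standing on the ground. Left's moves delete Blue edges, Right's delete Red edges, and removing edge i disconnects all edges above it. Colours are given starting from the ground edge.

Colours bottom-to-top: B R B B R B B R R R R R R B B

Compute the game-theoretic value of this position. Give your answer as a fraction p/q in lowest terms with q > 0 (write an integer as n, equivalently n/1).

edge 1 of 15 (B): { 0 | ∅ } => 1
edge 2 of 15 (R): { 0 | 1 } => 1/2
edge 3 of 15 (B): { 0; 1/2 | 1 } => 3/4
edge 4 of 15 (B): { 0; 1/2; 3/4 | 1 } => 7/8
edge 5 of 15 (R): { 0; 1/2; 3/4 | 7/8; 1 } => 13/16
edge 6 of 15 (B): { 0; 1/2; 3/4; 13/16 | 7/8; 1 } => 27/32
edge 7 of 15 (B): { 0; 1/2; 3/4; 13/16; 27/32 | 7/8; 1 } => 55/64
edge 8 of 15 (R): { 0; 1/2; 3/4; 13/16; 27/32 | 55/64; 7/8; 1 } => 109/128
edge 9 of 15 (R): { 0; 1/2; 3/4; 13/16; 27/32 | 109/128; 55/64; 7/8; 1 } => 217/256
edge 10 of 15 (R): { 0; 1/2; 3/4; 13/16; 27/32 | 217/256; 109/128; 55/64; 7/8; 1 } => 433/512
edge 11 of 15 (R): { 0; 1/2; 3/4; 13/16; 27/32 | 433/512; 217/256; 109/128; 55/64; 7/8; 1 } => 865/1024
edge 12 of 15 (R): { 0; 1/2; 3/4; 13/16; 27/32 | 865/1024; 433/512; 217/256; 109/128; 55/64; 7/8; 1 } => 1729/2048
edge 13 of 15 (R): { 0; 1/2; 3/4; 13/16; 27/32 | 1729/2048; 865/1024; 433/512; 217/256; 109/128; 55/64; 7/8; 1 } => 3457/4096
edge 14 of 15 (B): { 0; 1/2; 3/4; 13/16; 27/32; 3457/4096 | 1729/2048; 865/1024; 433/512; 217/256; 109/128; 55/64; 7/8; 1 } => 6915/8192
edge 15 of 15 (B): { 0; 1/2; 3/4; 13/16; 27/32; 3457/4096; 6915/8192 | 1729/2048; 865/1024; 433/512; 217/256; 109/128; 55/64; 7/8; 1 } => 13831/16384

13831/16384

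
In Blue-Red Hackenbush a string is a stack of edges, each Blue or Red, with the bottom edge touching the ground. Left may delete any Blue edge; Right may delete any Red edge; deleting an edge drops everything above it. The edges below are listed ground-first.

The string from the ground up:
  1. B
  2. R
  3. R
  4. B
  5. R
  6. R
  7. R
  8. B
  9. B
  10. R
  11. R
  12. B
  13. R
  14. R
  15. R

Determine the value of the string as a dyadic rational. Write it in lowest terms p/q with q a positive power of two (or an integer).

Build val(s[:k]) for k = 1..15, string s = B R R B R R R B B R R B R R R.
val_1 [B]  L=[0]  R=[·]  ⇒ 1
val_2 [BR]  L=[0]  R=[1]  ⇒ 1/2
val_3 [BRR]  L=[0]  R=[1/2; 1]  ⇒ 1/4
val_4 [BRRB]  L=[0; 1/4]  R=[1/2; 1]  ⇒ 3/8
val_5 [BRRBR]  L=[0; 1/4]  R=[3/8; 1/2; 1]  ⇒ 5/16
val_6 [BRRBRR]  L=[0; 1/4]  R=[5/16; 3/8; 1/2; 1]  ⇒ 9/32
val_7 [BRRBRRR]  L=[0; 1/4]  R=[9/32; 5/16; 3/8; 1/2; 1]  ⇒ 17/64
val_8 [BRRBRRRB]  L=[0; 1/4; 17/64]  R=[9/32; 5/16; 3/8; 1/2; 1]  ⇒ 35/128
val_9 [BRRBRRRBB]  L=[0; 1/4; 17/64; 35/128]  R=[9/32; 5/16; 3/8; 1/2; 1]  ⇒ 71/256
val_10 [BRRBRRRBBR]  L=[0; 1/4; 17/64; 35/128]  R=[71/256; 9/32; 5/16; 3/8; 1/2; 1]  ⇒ 141/512
val_11 [BRRBRRRBBRR]  L=[0; 1/4; 17/64; 35/128]  R=[141/512; 71/256; 9/32; 5/16; 3/8; 1/2; 1]  ⇒ 281/1024
val_12 [BRRBRRRBBRRB]  L=[0; 1/4; 17/64; 35/128; 281/1024]  R=[141/512; 71/256; 9/32; 5/16; 3/8; 1/2; 1]  ⇒ 563/2048
val_13 [BRRBRRRBBRRBR]  L=[0; 1/4; 17/64; 35/128; 281/1024]  R=[563/2048; 141/512; 71/256; 9/32; 5/16; 3/8; 1/2; 1]  ⇒ 1125/4096
val_14 [BRRBRRRBBRRBRR]  L=[0; 1/4; 17/64; 35/128; 281/1024]  R=[1125/4096; 563/2048; 141/512; 71/256; 9/32; 5/16; 3/8; 1/2; 1]  ⇒ 2249/8192
val_15 [BRRBRRRBBRRBRRR]  L=[0; 1/4; 17/64; 35/128; 281/1024]  R=[2249/8192; 1125/4096; 563/2048; 141/512; 71/256; 9/32; 5/16; 3/8; 1/2; 1]  ⇒ 4497/16384

4497/16384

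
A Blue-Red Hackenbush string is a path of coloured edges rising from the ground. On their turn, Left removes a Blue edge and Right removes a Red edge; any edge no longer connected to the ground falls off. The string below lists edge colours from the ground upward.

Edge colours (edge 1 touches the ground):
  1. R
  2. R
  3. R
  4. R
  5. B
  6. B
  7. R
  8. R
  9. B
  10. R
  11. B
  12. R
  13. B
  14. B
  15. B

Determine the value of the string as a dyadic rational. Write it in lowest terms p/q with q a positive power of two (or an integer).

-6993/2048

Recurse on prefixes of the 15-edge string R R R R B B R R B R B R B B B:
g(R) = { ∅ | 0 } so -1
g(RR) = { ∅ | -1; 0 } so -2
g(RRR) = { ∅ | -2; -1; 0 } so -3
g(RRRR) = { ∅ | -3; -2; -1; 0 } so -4
g(RRRRB) = { -4 | -3; -2; -1; 0 } so -7/2
g(RRRRBB) = { -4; -7/2 | -3; -2; -1; 0 } so -13/4
g(RRRRBBR) = { -4; -7/2 | -13/4; -3; -2; -1; 0 } so -27/8
g(RRRRBBRR) = { -4; -7/2 | -27/8; -13/4; -3; -2; -1; 0 } so -55/16
g(RRRRBBRRB) = { -4; -7/2; -55/16 | -27/8; -13/4; -3; -2; -1; 0 } so -109/32
g(RRRRBBRRBR) = { -4; -7/2; -55/16 | -109/32; -27/8; -13/4; -3; -2; -1; 0 } so -219/64
g(RRRRBBRRBRB) = { -4; -7/2; -55/16; -219/64 | -109/32; -27/8; -13/4; -3; -2; -1; 0 } so -437/128
g(RRRRBBRRBRBR) = { -4; -7/2; -55/16; -219/64 | -437/128; -109/32; -27/8; -13/4; -3; -2; -1; 0 } so -875/256
g(RRRRBBRRBRBRB) = { -4; -7/2; -55/16; -219/64; -875/256 | -437/128; -109/32; -27/8; -13/4; -3; -2; -1; 0 } so -1749/512
g(RRRRBBRRBRBRBB) = { -4; -7/2; -55/16; -219/64; -875/256; -1749/512 | -437/128; -109/32; -27/8; -13/4; -3; -2; -1; 0 } so -3497/1024
g(RRRRBBRRBRBRBBB) = { -4; -7/2; -55/16; -219/64; -875/256; -1749/512; -3497/1024 | -437/128; -109/32; -27/8; -13/4; -3; -2; -1; 0 } so -6993/2048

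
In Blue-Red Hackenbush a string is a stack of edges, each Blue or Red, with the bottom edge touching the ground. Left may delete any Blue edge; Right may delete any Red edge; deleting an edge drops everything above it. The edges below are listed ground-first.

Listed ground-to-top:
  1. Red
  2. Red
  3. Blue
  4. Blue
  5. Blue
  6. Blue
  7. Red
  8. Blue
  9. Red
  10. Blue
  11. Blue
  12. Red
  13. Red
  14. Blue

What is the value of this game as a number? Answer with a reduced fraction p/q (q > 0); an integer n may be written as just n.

-4429/4096

step 1: add Red to get R; options L={ · } R={ 0 } -> -1
step 2: add Red to get RR; options L={ · } R={ -1,0 } -> -2
step 3: add Blue to get RRB; options L={ -2 } R={ -1,0 } -> -3/2
step 4: add Blue to get RRBB; options L={ -2,-3/2 } R={ -1,0 } -> -5/4
step 5: add Blue to get RRBBB; options L={ -2,-3/2,-5/4 } R={ -1,0 } -> -9/8
step 6: add Blue to get RRBBBB; options L={ -2,-3/2,-5/4,-9/8 } R={ -1,0 } -> -17/16
step 7: add Red to get RRBBBBR; options L={ -2,-3/2,-5/4,-9/8 } R={ -17/16,-1,0 } -> -35/32
step 8: add Blue to get RRBBBBRB; options L={ -2,-3/2,-5/4,-9/8,-35/32 } R={ -17/16,-1,0 } -> -69/64
step 9: add Red to get RRBBBBRBR; options L={ -2,-3/2,-5/4,-9/8,-35/32 } R={ -69/64,-17/16,-1,0 } -> -139/128
step 10: add Blue to get RRBBBBRBRB; options L={ -2,-3/2,-5/4,-9/8,-35/32,-139/128 } R={ -69/64,-17/16,-1,0 } -> -277/256
step 11: add Blue to get RRBBBBRBRBB; options L={ -2,-3/2,-5/4,-9/8,-35/32,-139/128,-277/256 } R={ -69/64,-17/16,-1,0 } -> -553/512
step 12: add Red to get RRBBBBRBRBBR; options L={ -2,-3/2,-5/4,-9/8,-35/32,-139/128,-277/256 } R={ -553/512,-69/64,-17/16,-1,0 } -> -1107/1024
step 13: add Red to get RRBBBBRBRBBRR; options L={ -2,-3/2,-5/4,-9/8,-35/32,-139/128,-277/256 } R={ -1107/1024,-553/512,-69/64,-17/16,-1,0 } -> -2215/2048
step 14: add Blue to get RRBBBBRBRBBRRB; options L={ -2,-3/2,-5/4,-9/8,-35/32,-139/128,-277/256,-2215/2048 } R={ -1107/1024,-553/512,-69/64,-17/16,-1,0 } -> -4429/4096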